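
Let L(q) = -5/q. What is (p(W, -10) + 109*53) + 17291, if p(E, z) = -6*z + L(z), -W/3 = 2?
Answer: 46257/2 ≈ 23129.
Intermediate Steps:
W = -6 (W = -3*2 = -6)
p(E, z) = -6*z - 5/z
(p(W, -10) + 109*53) + 17291 = ((-6*(-10) - 5/(-10)) + 109*53) + 17291 = ((60 - 5*(-⅒)) + 5777) + 17291 = ((60 + ½) + 5777) + 17291 = (121/2 + 5777) + 17291 = 11675/2 + 17291 = 46257/2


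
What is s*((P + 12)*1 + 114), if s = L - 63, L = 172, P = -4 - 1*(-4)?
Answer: 13734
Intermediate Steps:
P = 0 (P = -4 + 4 = 0)
s = 109 (s = 172 - 63 = 109)
s*((P + 12)*1 + 114) = 109*((0 + 12)*1 + 114) = 109*(12*1 + 114) = 109*(12 + 114) = 109*126 = 13734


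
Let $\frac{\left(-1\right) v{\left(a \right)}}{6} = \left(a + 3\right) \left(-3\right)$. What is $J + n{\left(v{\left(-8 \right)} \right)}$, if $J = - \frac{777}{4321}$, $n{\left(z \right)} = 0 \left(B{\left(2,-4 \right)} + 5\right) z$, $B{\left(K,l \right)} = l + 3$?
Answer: $- \frac{777}{4321} \approx -0.17982$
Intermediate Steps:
$v{\left(a \right)} = 54 + 18 a$ ($v{\left(a \right)} = - 6 \left(a + 3\right) \left(-3\right) = - 6 \left(3 + a\right) \left(-3\right) = - 6 \left(-9 - 3 a\right) = 54 + 18 a$)
$B{\left(K,l \right)} = 3 + l$
$n{\left(z \right)} = 0$ ($n{\left(z \right)} = 0 \left(\left(3 - 4\right) + 5\right) z = 0 \left(-1 + 5\right) z = 0 \cdot 4 z = 0 z = 0$)
$J = - \frac{777}{4321}$ ($J = \left(-777\right) \frac{1}{4321} = - \frac{777}{4321} \approx -0.17982$)
$J + n{\left(v{\left(-8 \right)} \right)} = - \frac{777}{4321} + 0 = - \frac{777}{4321}$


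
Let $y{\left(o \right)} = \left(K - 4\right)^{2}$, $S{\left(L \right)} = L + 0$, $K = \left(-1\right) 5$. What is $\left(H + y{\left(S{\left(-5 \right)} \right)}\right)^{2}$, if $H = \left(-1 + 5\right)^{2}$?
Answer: $9409$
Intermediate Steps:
$K = -5$
$S{\left(L \right)} = L$
$y{\left(o \right)} = 81$ ($y{\left(o \right)} = \left(-5 - 4\right)^{2} = \left(-9\right)^{2} = 81$)
$H = 16$ ($H = 4^{2} = 16$)
$\left(H + y{\left(S{\left(-5 \right)} \right)}\right)^{2} = \left(16 + 81\right)^{2} = 97^{2} = 9409$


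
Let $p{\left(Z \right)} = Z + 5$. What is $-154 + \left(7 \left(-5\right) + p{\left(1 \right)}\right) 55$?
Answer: $-1749$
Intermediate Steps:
$p{\left(Z \right)} = 5 + Z$
$-154 + \left(7 \left(-5\right) + p{\left(1 \right)}\right) 55 = -154 + \left(7 \left(-5\right) + \left(5 + 1\right)\right) 55 = -154 + \left(-35 + 6\right) 55 = -154 - 1595 = -1749$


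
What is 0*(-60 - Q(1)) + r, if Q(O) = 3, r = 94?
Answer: 94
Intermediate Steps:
0*(-60 - Q(1)) + r = 0*(-60 - 1*3) + 94 = 0*(-60 - 3) + 94 = 0*(-63) + 94 = 0 + 94 = 94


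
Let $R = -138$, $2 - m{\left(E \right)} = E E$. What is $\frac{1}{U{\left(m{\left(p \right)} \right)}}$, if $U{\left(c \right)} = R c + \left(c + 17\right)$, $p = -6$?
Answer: $\frac{1}{4675} \approx 0.0002139$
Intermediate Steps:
$m{\left(E \right)} = 2 - E^{2}$ ($m{\left(E \right)} = 2 - E E = 2 - E^{2}$)
$U{\left(c \right)} = 17 - 137 c$ ($U{\left(c \right)} = - 138 c + \left(c + 17\right) = - 138 c + \left(17 + c\right) = 17 - 137 c$)
$\frac{1}{U{\left(m{\left(p \right)} \right)}} = \frac{1}{17 - 137 \left(2 - \left(-6\right)^{2}\right)} = \frac{1}{17 - 137 \left(2 - 36\right)} = \frac{1}{17 - -4658} = \frac{1}{17 + 4658} = \frac{1}{4675}$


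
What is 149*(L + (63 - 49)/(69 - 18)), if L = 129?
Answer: 982357/51 ≈ 19262.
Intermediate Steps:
149*(L + (63 - 49)/(69 - 18)) = 149*(129 + (63 - 49)/(69 - 18)) = 149*(129 + 14/51) = 149*(6593/51) = 982357/51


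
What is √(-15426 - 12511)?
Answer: I*√27937 ≈ 167.14*I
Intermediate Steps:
√(-15426 - 12511) = √(-27937) = I*√27937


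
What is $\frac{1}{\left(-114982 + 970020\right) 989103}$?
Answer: $\frac{1}{845720650914} \approx 1.1824 \cdot 10^{-12}$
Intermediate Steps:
$\frac{1}{\left(-114982 + 970020\right) 989103} = \frac{1}{855038} \cdot \frac{1}{989103} = \frac{1}{845720650914}$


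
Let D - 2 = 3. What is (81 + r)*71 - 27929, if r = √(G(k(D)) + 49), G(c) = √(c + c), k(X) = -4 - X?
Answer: -22178 + 71*√(49 + 3*I*√2) ≈ -21681.0 + 21.496*I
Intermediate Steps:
D = 5 (D = 2 + 3 = 5)
G(c) = √2*√c (G(c) = √(2*c) = √2*√c)
r = √(49 + 3*I*√2) (r = √(√2*√(-4 - 1*5) + 49) = √(√2*√(-4 - 5) + 49) = √(√2*√(-9) + 49) = √(√2*(3*I) + 49) = √(3*I*√2 + 49) = √(49 + 3*I*√2) ≈ 7.0065 + 0.30276*I)
(81 + r)*71 - 27929 = (81 + √(49 + 3*I*√2))*71 - 27929 = (5751 + 71*√(49 + 3*I*√2)) - 27929 = -22178 + 71*√(49 + 3*I*√2)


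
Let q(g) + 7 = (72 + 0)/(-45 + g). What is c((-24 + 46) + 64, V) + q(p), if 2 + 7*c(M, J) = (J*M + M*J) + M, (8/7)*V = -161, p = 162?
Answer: -89853/26 ≈ -3455.9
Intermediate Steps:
q(g) = -7 + 72/(-45 + g) (q(g) = -7 + (72 + 0)/(-45 + g) = -7 + 72/(-45 + g))
V = -1127/8 (V = (7/8)*(-161) = -1127/8 ≈ -140.88)
c(M, J) = -2/7 + M/7 + 2*J*M/7 (c(M, J) = -2/7 + ((J*M + M*J) + M)/7 = -2/7 + ((J*M + J*M) + M)/7 = -2/7 + (2*J*M + M)/7 = -2/7 + (M + 2*J*M)/7 = -2/7 + (M/7 + 2*J*M/7) = -2/7 + M/7 + 2*J*M/7)
c((-24 + 46) + 64, V) + q(p) = (-2/7 + ((-24 + 46) + 64)/7 + (2/7)*(-1127/8)*((-24 + 46) + 64)) + (387 - 7*162)/(-45 + 162) = (-2/7 + (22 + 64)/7 + (2/7)*(-1127/8)*(22 + 64)) + (387 - 1134)/117 = (-2/7 + (⅐)*86 + (2/7)*(-1127/8)*86) + (1/117)*(-747) = (-2/7 + 86/7 - 6923/2) - 83/13 = -6899/2 - 83/13 = -89853/26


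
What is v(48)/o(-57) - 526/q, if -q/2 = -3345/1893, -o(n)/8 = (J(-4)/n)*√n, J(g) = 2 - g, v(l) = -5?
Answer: -165953/1115 + 5*I*√57/48 ≈ -148.84 + 0.78644*I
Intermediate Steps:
o(n) = -48/√n (o(n) = -8*(2 - 1*(-4))/n*√n = -8*(2 + 4)/n*√n = -8*6/n*√n = -48/√n)
q = 2230/631 (q = -(-6690)/1893 = -2*(-1115/631) = 2230/631 ≈ 3.5341)
v(48)/o(-57) - 526/q = -5*(-I*√57/48) - 526/2230/631 = -5*(-I*√57/48) - 526*631/2230 = -5*(-I*√57/48) - 165953/1115 = -(-5)*I*√57/48 - 165953/1115 = 5*I*√57/48 - 165953/1115 = -165953/1115 + 5*I*√57/48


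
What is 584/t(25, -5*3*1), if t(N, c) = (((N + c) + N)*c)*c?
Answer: 584/7875 ≈ 0.074159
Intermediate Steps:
t(N, c) = c²*(c + 2*N) (t(N, c) = ((c + 2*N)*c)*c = (c*(c + 2*N))*c = c²*(c + 2*N))
584/t(25, -5*3*1) = 584/(((-5*3*1)²*(-5*3*1 + 2*25))) = 584/(((-15*1)²*(-15*1 + 50))) = 584/(((-15)²*(-15 + 50))) = 584/((225*35)) = 584/7875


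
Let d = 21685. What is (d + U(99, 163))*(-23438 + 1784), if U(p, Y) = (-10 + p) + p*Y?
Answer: -820924794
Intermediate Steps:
U(p, Y) = -10 + p + Y*p (U(p, Y) = (-10 + p) + Y*p = -10 + p + Y*p)
(d + U(99, 163))*(-23438 + 1784) = (21685 + (-10 + 99 + 163*99))*(-23438 + 1784) = (21685 + (-10 + 99 + 16137))*(-21654) = (21685 + 16226)*(-21654) = 37911*(-21654) = -820924794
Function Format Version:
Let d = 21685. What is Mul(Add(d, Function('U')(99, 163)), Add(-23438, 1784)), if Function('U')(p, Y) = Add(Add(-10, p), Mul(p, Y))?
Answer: -820924794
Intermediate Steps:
Function('U')(p, Y) = Add(-10, p, Mul(Y, p)) (Function('U')(p, Y) = Add(Add(-10, p), Mul(Y, p)) = Add(-10, p, Mul(Y, p)))
Mul(Add(d, Function('U')(99, 163)), Add(-23438, 1784)) = Mul(Add(21685, Add(-10, 99, Mul(163, 99))), Add(-23438, 1784)) = Mul(Add(21685, Add(-10, 99, 16137)), -21654) = Mul(Add(21685, 16226), -21654) = Mul(37911, -21654) = -820924794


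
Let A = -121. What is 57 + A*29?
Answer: -3452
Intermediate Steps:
57 + A*29 = 57 - 121*29 = 57 - 3509 = -3452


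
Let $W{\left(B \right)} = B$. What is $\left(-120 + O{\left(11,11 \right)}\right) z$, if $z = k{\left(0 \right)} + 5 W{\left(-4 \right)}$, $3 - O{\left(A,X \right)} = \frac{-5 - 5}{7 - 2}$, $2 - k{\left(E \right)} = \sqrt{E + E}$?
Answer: $2070$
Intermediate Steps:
$k{\left(E \right)} = 2 - \sqrt{2} \sqrt{E}$ ($k{\left(E \right)} = 2 - \sqrt{E + E} = 2 - \sqrt{2 E} = 2 - \sqrt{2} \sqrt{E}$)
$O{\left(A,X \right)} = 5$ ($O{\left(A,X \right)} = 3 - \frac{-5 - 5}{7 - 2} = 3 - - \frac{10}{5} = 3 - \left(-10\right) \frac{1}{5} = 3 - -2 = 3 + 2 = 5$)
$z = -18$ ($z = \left(2 - \sqrt{2} \sqrt{0}\right) + 5 \left(-4\right) = \left(2 - \sqrt{2} \cdot 0\right) - 20 = \left(2 + 0\right) - 20 = 2 - 20 = -18$)
$\left(-120 + O{\left(11,11 \right)}\right) z = \left(-120 + 5\right) \left(-18\right) = \left(-115\right) \left(-18\right) = 2070$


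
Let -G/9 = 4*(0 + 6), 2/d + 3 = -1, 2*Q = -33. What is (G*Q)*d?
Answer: -1782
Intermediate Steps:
Q = -33/2 (Q = (1/2)*(-33) = -33/2 ≈ -16.500)
d = -1/2 (d = 2/(-3 - 1) = 2/(-4) = 2*(-1/4) = -1/2 ≈ -0.50000)
G = -216 (G = -36*(0 + 6) = -36*6 = -9*24 = -216)
(G*Q)*d = -216*(-33/2)*(-1/2) = 3564*(-1/2) = -1782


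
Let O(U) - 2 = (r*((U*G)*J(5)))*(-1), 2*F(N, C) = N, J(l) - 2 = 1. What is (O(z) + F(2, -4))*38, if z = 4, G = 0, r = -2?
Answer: 114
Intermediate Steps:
J(l) = 3 (J(l) = 2 + 1 = 3)
F(N, C) = N/2
O(U) = 2 (O(U) = 2 - 2*U*0*3*(-1) = 2 - 0*3*(-1) = 2 - 2*0*(-1) = 2 + 0*(-1) = 2 + 0 = 2)
(O(z) + F(2, -4))*38 = (2 + (½)*2)*38 = (2 + 1)*38 = 3*38 = 114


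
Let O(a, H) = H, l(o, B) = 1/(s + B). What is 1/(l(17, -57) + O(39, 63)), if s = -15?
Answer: 72/4535 ≈ 0.015877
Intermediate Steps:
l(o, B) = 1/(-15 + B)
1/(l(17, -57) + O(39, 63)) = 1/(1/(-15 - 57) + 63) = 1/(1/(-72) + 63) = 1/(-1/72 + 63) = 1/(4535/72) = 72/4535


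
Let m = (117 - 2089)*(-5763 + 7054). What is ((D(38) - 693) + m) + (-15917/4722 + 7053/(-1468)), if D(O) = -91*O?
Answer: -8838206133055/3465948 ≈ -2.5500e+6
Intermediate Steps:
m = -2545852 (m = -1972*1291 = -2545852)
((D(38) - 693) + m) + (-15917/4722 + 7053/(-1468)) = ((-91*38 - 693) - 2545852) + (-15917/4722 + 7053/(-1468)) = ((-3458 - 693) - 2545852) + (-15917*1/4722 + 7053*(-1/1468)) = (-4151 - 2545852) + (-15917/4722 - 7053/1468) = -2550003 - 28335211/3465948 = -8838206133055/3465948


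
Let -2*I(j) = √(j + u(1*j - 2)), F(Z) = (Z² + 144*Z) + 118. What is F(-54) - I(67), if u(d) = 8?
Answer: -4742 + 5*√3/2 ≈ -4737.7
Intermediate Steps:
F(Z) = 118 + Z² + 144*Z
I(j) = -√(8 + j)/2 (I(j) = -√(j + 8)/2 = -√(8 + j)/2)
F(-54) - I(67) = (118 + (-54)² + 144*(-54)) - (-1)*√(8 + 67)/2 = (118 + 2916 - 7776) - (-1)*√75/2 = -4742 - (-1)*5*√3/2 = -4742 - (-5)*√3/2 = -4742 + 5*√3/2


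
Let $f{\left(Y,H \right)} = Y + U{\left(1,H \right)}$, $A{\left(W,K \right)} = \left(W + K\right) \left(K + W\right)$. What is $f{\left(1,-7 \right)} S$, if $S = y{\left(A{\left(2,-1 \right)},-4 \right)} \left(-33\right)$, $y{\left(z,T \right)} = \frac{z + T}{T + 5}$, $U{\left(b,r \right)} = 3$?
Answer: $396$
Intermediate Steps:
$A{\left(W,K \right)} = \left(K + W\right)^{2}$ ($A{\left(W,K \right)} = \left(K + W\right) \left(K + W\right) = \left(K + W\right)^{2}$)
$y{\left(z,T \right)} = \frac{T + z}{5 + T}$
$f{\left(Y,H \right)} = 3 + Y$ ($f{\left(Y,H \right)} = Y + 3 = 3 + Y$)
$S = 99$ ($S = \frac{-4 + \left(-1 + 2\right)^{2}}{5 - 4} \left(-33\right) = \frac{-4 + 1^{2}}{1} \left(-33\right) = 1 \left(-4 + 1\right) \left(-33\right) = 1 \left(-3\right) \left(-33\right) = \left(-3\right) \left(-33\right) = 99$)
$f{\left(1,-7 \right)} S = \left(3 + 1\right) 99 = 4 \cdot 99 = 396$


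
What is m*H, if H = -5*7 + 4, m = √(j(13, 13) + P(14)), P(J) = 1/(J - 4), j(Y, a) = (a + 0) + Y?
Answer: -93*√290/10 ≈ -158.37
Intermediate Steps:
j(Y, a) = Y + a (j(Y, a) = a + Y = Y + a)
P(J) = 1/(-4 + J)
m = 3*√290/10 (m = √((13 + 13) + 1/(-4 + 14)) = √(26 + 1/10) = √(26 + ⅒) = √(261/10) = 3*√290/10 ≈ 5.1088)
H = -31 (H = -35 + 4 = -31)
m*H = (3*√290/10)*(-31) = -93*√290/10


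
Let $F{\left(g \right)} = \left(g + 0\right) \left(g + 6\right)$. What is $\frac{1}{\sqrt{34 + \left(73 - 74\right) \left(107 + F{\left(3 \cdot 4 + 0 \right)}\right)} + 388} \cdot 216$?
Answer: $\frac{83808}{150833} - \frac{3672 i}{150833} \approx 0.55563 - 0.024345 i$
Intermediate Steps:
$F{\left(g \right)} = g \left(6 + g\right)$
$\frac{1}{\sqrt{34 + \left(73 - 74\right) \left(107 + F{\left(3 \cdot 4 + 0 \right)}\right)} + 388} \cdot 216 = \frac{1}{\sqrt{34 + \left(73 - 74\right) \left(107 + \left(3 \cdot 4 + 0\right) \left(6 + \left(3 \cdot 4 + 0\right)\right)\right)} + 388} \cdot 216 = \frac{1}{\sqrt{34 - \left(107 + \left(12 + 0\right) \left(6 + \left(12 + 0\right)\right)\right)} + 388} \cdot 216 = \frac{1}{\sqrt{34 - \left(107 + 12 \left(6 + 12\right)\right)} + 388} \cdot 216 = \frac{1}{\sqrt{34 - \left(107 + 12 \cdot 18\right)} + 388} \cdot 216 = \frac{1}{\sqrt{34 - \left(107 + 216\right)} + 388} \cdot 216 = \frac{1}{\sqrt{34 - 323} + 388} \cdot 216 = \frac{1}{\sqrt{-289} + 388} \cdot 216 = \frac{1}{17 i + 388} \cdot 216 = \frac{1}{388 + 17 i} 216 = \frac{388 - 17 i}{150833} \cdot 216 = \frac{216 \left(388 - 17 i\right)}{150833}$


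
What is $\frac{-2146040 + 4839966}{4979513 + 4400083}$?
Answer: $\frac{1346963}{4689798} \approx 0.28721$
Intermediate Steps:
$\frac{-2146040 + 4839966}{4979513 + 4400083} = \frac{2693926}{9379596} = 2693926 \cdot \frac{1}{9379596} = \frac{1346963}{4689798}$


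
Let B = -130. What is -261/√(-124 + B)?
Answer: 261*I*√254/254 ≈ 16.377*I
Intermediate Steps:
-261/√(-124 + B) = -261/√(-124 - 130) = -261*(-I*√254/254) = -(-261)*I*√254/254 = 261*I*√254/254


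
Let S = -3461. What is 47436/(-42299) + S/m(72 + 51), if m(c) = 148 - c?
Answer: -147582739/1057475 ≈ -139.56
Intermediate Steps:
47436/(-42299) + S/m(72 + 51) = 47436/(-42299) - 3461/(148 - (72 + 51)) = 47436*(-1/42299) - 3461/(148 - 1*123) = -47436/42299 - 3461/(148 - 123) = -47436/42299 - 3461/25 = -147582739/1057475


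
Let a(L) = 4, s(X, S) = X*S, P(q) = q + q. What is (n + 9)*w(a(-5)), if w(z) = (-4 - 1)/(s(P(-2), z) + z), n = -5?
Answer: 5/3 ≈ 1.6667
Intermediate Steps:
P(q) = 2*q
s(X, S) = S*X
w(z) = 5/(3*z) (w(z) = (-4 - 1)/(z*(2*(-2)) + z) = -5/(z*(-4) + z) = -5/(-4*z + z) = -5*(-1/(3*z)) = -(-5)/(3*z) = 5/(3*z))
(n + 9)*w(a(-5)) = (-5 + 9)*((5/3)/4) = 4*((5/3)*(¼)) = 4*(5/12) = 5/3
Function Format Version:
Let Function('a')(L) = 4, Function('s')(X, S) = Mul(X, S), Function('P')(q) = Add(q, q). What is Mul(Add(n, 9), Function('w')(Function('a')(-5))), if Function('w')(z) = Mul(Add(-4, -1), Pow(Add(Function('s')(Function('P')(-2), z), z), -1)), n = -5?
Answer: Rational(5, 3) ≈ 1.6667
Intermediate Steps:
Function('P')(q) = Mul(2, q)
Function('s')(X, S) = Mul(S, X)
Function('w')(z) = Mul(Rational(5, 3), Pow(z, -1)) (Function('w')(z) = Mul(Add(-4, -1), Pow(Add(Mul(z, Mul(2, -2)), z), -1)) = Mul(-5, Pow(Add(Mul(z, -4), z), -1)) = Mul(-5, Pow(Add(Mul(-4, z), z), -1)) = Mul(-5, Pow(Mul(-3, z), -1)) = Mul(-5, Mul(Rational(-1, 3), Pow(z, -1))) = Mul(Rational(5, 3), Pow(z, -1)))
Mul(Add(n, 9), Function('w')(Function('a')(-5))) = Mul(Add(-5, 9), Mul(Rational(5, 3), Pow(4, -1))) = Mul(4, Mul(Rational(5, 3), Rational(1, 4))) = Mul(4, Rational(5, 12)) = Rational(5, 3)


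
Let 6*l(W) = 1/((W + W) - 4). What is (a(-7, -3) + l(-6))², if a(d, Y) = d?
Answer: 452929/9216 ≈ 49.146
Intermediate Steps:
l(W) = 1/(6*(-4 + 2*W)) (l(W) = 1/(6*((W + W) - 4)) = 1/(6*(2*W - 4)) = 1/(6*(-4 + 2*W)))
(a(-7, -3) + l(-6))² = (-7 + 1/(12*(-2 - 6)))² = (-7 + (1/12)/(-8))² = (-7 + (1/12)*(-⅛))² = (-7 - 1/96)² = (-673/96)² = 452929/9216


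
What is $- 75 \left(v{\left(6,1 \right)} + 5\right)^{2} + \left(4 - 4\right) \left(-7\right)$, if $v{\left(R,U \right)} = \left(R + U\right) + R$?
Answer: $-24300$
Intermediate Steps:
$v{\left(R,U \right)} = U + 2 R$
$- 75 \left(v{\left(6,1 \right)} + 5\right)^{2} + \left(4 - 4\right) \left(-7\right) = - 75 \left(\left(1 + 2 \cdot 6\right) + 5\right)^{2} + \left(4 - 4\right) \left(-7\right) = - 75 \left(\left(1 + 12\right) + 5\right)^{2} + \left(4 - 4\right) \left(-7\right) = - 75 \left(13 + 5\right)^{2} + 0 \left(-7\right) = - 75 \cdot 18^{2} + 0 = \left(-75\right) 324 + 0 = -24300 + 0 = -24300$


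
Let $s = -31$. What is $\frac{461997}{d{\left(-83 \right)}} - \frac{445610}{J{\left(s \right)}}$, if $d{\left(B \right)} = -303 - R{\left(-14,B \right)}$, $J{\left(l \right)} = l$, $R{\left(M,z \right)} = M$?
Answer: $\frac{114459383}{8959} \approx 12776.0$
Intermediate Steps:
$d{\left(B \right)} = -289$ ($d{\left(B \right)} = -303 - -14 = -303 + 14 = -289$)
$\frac{461997}{d{\left(-83 \right)}} - \frac{445610}{J{\left(s \right)}} = \frac{461997}{-289} - \frac{445610}{-31} = 461997 \left(- \frac{1}{289}\right) - - \frac{445610}{31} = - \frac{461997}{289} + \frac{445610}{31} = \frac{114459383}{8959}$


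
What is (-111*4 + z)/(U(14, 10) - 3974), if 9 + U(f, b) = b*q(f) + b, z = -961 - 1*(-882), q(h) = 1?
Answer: 523/3963 ≈ 0.13197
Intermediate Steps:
z = -79 (z = -961 + 882 = -79)
U(f, b) = -9 + 2*b (U(f, b) = -9 + (b*1 + b) = -9 + (b + b) = -9 + 2*b)
(-111*4 + z)/(U(14, 10) - 3974) = (-111*4 - 79)/((-9 + 2*10) - 3974) = (-444 - 79)/((-9 + 20) - 3974) = -523/(11 - 3974) = -523/(-3963) = -523*(-1/3963) = 523/3963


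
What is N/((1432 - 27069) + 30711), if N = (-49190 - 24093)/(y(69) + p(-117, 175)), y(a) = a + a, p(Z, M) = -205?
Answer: 73283/339958 ≈ 0.21556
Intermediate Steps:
y(a) = 2*a
N = 73283/67 (N = (-49190 - 24093)/(2*69 - 205) = -73283/(138 - 205) = -73283/(-67) = -73283*(-1/67) = 73283/67 ≈ 1093.8)
N/((1432 - 27069) + 30711) = 73283/(67*((1432 - 27069) + 30711)) = 73283/(67*(-25637 + 30711)) = (73283/67)/5074 = (73283/67)*(1/5074) = 73283/339958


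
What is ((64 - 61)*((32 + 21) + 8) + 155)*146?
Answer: 49348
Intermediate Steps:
((64 - 61)*((32 + 21) + 8) + 155)*146 = (3*(53 + 8) + 155)*146 = (3*61 + 155)*146 = (183 + 155)*146 = 338*146 = 49348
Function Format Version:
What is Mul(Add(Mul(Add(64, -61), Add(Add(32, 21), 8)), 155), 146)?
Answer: 49348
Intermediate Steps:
Mul(Add(Mul(Add(64, -61), Add(Add(32, 21), 8)), 155), 146) = Mul(Add(Mul(3, Add(53, 8)), 155), 146) = Mul(Add(Mul(3, 61), 155), 146) = Mul(Add(183, 155), 146) = Mul(338, 146) = 49348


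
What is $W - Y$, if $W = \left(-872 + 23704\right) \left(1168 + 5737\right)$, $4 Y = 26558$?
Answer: $\frac{315296641}{2} \approx 1.5765 \cdot 10^{8}$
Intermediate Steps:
$Y = \frac{13279}{2}$ ($Y = \frac{1}{4} \cdot 26558 = \frac{13279}{2} \approx 6639.5$)
$W = 157654960$ ($W = 22832 \cdot 6905 = 157654960$)
$W - Y = 157654960 - \frac{13279}{2} = \frac{315296641}{2}$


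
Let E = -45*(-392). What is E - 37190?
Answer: -19550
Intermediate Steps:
E = 17640
E - 37190 = 17640 - 37190 = -19550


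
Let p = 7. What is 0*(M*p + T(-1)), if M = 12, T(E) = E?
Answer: 0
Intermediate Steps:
0*(M*p + T(-1)) = 0*(12*7 - 1) = 0*(84 - 1) = 0*83 = 0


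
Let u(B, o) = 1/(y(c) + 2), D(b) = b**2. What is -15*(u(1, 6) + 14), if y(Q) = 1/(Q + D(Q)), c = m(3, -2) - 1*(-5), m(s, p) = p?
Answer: -1086/5 ≈ -217.20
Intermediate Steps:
c = 3 (c = -2 - 1*(-5) = -2 + 5 = 3)
y(Q) = 1/(Q + Q**2)
u(B, o) = 12/25 (u(B, o) = 1/(1/(3*(1 + 3)) + 2) = 1/((1/3)/4 + 2) = 1/((1/3)*(1/4) + 2) = 1/(1/12 + 2) = 1/(25/12) = 12/25)
-15*(u(1, 6) + 14) = -15*(12/25 + 14) = -15*362/25 = -1086/5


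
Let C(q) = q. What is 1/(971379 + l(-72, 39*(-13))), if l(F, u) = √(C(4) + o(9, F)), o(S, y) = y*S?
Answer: 971379/943577162285 - 2*I*√161/943577162285 ≈ 1.0295e-6 - 2.6895e-11*I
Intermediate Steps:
o(S, y) = S*y
l(F, u) = √(4 + 9*F)
1/(971379 + l(-72, 39*(-13))) = 1/(971379 + √(4 + 9*(-72))) = 1/(971379 + √(4 - 648)) = 1/(971379 + √(-644)) = 1/(971379 + 2*I*√161)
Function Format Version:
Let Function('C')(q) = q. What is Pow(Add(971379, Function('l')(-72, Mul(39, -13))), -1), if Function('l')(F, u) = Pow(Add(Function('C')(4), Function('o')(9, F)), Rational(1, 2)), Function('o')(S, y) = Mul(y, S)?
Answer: Add(Rational(971379, 943577162285), Mul(Rational(-2, 943577162285), I, Pow(161, Rational(1, 2)))) ≈ Add(1.0295e-6, Mul(-2.6895e-11, I))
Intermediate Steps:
Function('o')(S, y) = Mul(S, y)
Function('l')(F, u) = Pow(Add(4, Mul(9, F)), Rational(1, 2))
Pow(Add(971379, Function('l')(-72, Mul(39, -13))), -1) = Pow(Add(971379, Pow(Add(4, Mul(9, -72)), Rational(1, 2))), -1) = Pow(Add(971379, Pow(Add(4, -648), Rational(1, 2))), -1) = Pow(Add(971379, Pow(-644, Rational(1, 2))), -1) = Pow(Add(971379, Mul(2, I, Pow(161, Rational(1, 2)))), -1)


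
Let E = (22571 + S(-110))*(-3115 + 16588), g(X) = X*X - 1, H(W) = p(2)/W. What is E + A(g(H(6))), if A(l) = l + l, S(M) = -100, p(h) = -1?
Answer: 5449532059/18 ≈ 3.0275e+8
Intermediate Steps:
H(W) = -1/W
g(X) = -1 + X² (g(X) = X² - 1 = -1 + X²)
A(l) = 2*l
E = 302751783 (E = (22571 - 100)*(-3115 + 16588) = 22471*13473 = 302751783)
E + A(g(H(6))) = 302751783 + 2*(-1 + (-1/6)²) = 302751783 + 2*(-1 + (-1*⅙)²) = 302751783 + 2*(-1 + (-⅙)²) = 302751783 + 2*(-1 + 1/36) = 302751783 + 2*(-35/36) = 302751783 - 35/18 = 5449532059/18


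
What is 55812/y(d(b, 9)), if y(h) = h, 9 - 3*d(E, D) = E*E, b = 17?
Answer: -41859/70 ≈ -597.99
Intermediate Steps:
d(E, D) = 3 - E²/3 (d(E, D) = 3 - E*E/3 = 3 - E²/3)
55812/y(d(b, 9)) = 55812/(3 - ⅓*17²) = 55812/(3 - ⅓*289) = 55812/(3 - 289/3) = 55812/(-280/3) = 55812*(-3/280) = -41859/70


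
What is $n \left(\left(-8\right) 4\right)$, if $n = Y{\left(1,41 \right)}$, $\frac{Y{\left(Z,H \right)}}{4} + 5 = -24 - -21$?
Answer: $1024$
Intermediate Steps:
$Y{\left(Z,H \right)} = -32$ ($Y{\left(Z,H \right)} = -20 + 4 \left(-24 - -21\right) = -20 + 4 \left(-24 + 21\right) = -20 + 4 \left(-3\right) = -20 - 12 = -32$)
$n = -32$
$n \left(\left(-8\right) 4\right) = - 32 \left(\left(-8\right) 4\right) = \left(-32\right) \left(-32\right) = 1024$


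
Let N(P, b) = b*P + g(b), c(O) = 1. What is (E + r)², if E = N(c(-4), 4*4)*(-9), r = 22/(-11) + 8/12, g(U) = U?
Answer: 753424/9 ≈ 83714.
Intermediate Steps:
r = -4/3 (r = 22*(-1/11) + 8*(1/12) = -2 + ⅔ = -4/3 ≈ -1.3333)
N(P, b) = b + P*b (N(P, b) = b*P + b = P*b + b = b + P*b)
E = -288 (E = ((4*4)*(1 + 1))*(-9) = (16*2)*(-9) = 32*(-9) = -288)
(E + r)² = (-288 - 4/3)² = (-868/3)² = 753424/9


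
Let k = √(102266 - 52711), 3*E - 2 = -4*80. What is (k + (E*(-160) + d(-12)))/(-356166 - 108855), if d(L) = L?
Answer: -16948/465021 - √49555/465021 ≈ -0.036924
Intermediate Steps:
E = -106 (E = ⅔ + (-4*80)/3 = ⅔ + (⅓)*(-320) = ⅔ - 320/3 = -106)
k = √49555 ≈ 222.61
(k + (E*(-160) + d(-12)))/(-356166 - 108855) = (√49555 + (-106*(-160) - 12))/(-356166 - 108855) = (√49555 + (16960 - 12))/(-465021) = (√49555 + 16948)*(-1/465021) = (16948 + √49555)*(-1/465021) = -16948/465021 - √49555/465021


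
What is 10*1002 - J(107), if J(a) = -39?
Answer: 10059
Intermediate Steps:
10*1002 - J(107) = 10*1002 - 1*(-39) = 10020 + 39 = 10059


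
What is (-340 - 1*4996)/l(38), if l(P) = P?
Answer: -2668/19 ≈ -140.42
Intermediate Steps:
(-340 - 1*4996)/l(38) = (-340 - 1*4996)/38 = (-340 - 4996)*(1/38) = -5336*1/38 = -2668/19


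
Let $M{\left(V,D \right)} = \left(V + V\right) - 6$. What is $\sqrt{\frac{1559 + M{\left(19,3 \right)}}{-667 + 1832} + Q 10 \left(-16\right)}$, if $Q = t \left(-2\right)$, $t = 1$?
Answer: $\frac{3 \sqrt{48462835}}{1165} \approx 17.927$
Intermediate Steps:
$M{\left(V,D \right)} = -6 + 2 V$ ($M{\left(V,D \right)} = 2 V - 6 = -6 + 2 V$)
$Q = -2$ ($Q = 1 \left(-2\right) = -2$)
$\sqrt{\frac{1559 + M{\left(19,3 \right)}}{-667 + 1832} + Q 10 \left(-16\right)} = \sqrt{\frac{1559 + \left(-6 + 2 \cdot 19\right)}{-667 + 1832} + \left(-2\right) 10 \left(-16\right)} = \sqrt{\frac{1559 + \left(-6 + 38\right)}{1165} - -320} = \sqrt{\left(1559 + 32\right) \frac{1}{1165} + 320} = \sqrt{1591 \cdot \frac{1}{1165} + 320} = \sqrt{\frac{1591}{1165} + 320} = \sqrt{\frac{374391}{1165}} = \frac{3 \sqrt{48462835}}{1165}$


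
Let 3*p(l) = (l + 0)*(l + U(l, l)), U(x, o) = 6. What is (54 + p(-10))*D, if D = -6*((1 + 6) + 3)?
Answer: -4040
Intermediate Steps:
p(l) = l*(6 + l)/3 (p(l) = ((l + 0)*(l + 6))/3 = (l*(6 + l))/3 = l*(6 + l)/3)
D = -60 (D = -6*(7 + 3) = -6*10 = -60)
(54 + p(-10))*D = (54 + (⅓)*(-10)*(6 - 10))*(-60) = (54 + (⅓)*(-10)*(-4))*(-60) = (54 + 40/3)*(-60) = (202/3)*(-60) = -4040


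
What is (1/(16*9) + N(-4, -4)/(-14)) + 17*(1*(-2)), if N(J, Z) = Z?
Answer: -33977/1008 ≈ -33.707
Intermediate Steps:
(1/(16*9) + N(-4, -4)/(-14)) + 17*(1*(-2)) = (1/(16*9) - 4/(-14)) + 17*(1*(-2)) = ((1/16)*(1/9) - 4*(-1/14)) + 17*(-2) = (1/144 + 2/7) - 34 = 295/1008 - 34 = -33977/1008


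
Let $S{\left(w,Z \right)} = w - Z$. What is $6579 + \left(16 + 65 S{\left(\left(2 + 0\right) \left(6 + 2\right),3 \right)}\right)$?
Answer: $7440$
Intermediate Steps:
$6579 + \left(16 + 65 S{\left(\left(2 + 0\right) \left(6 + 2\right),3 \right)}\right) = 6579 + \left(16 + 65 \left(\left(2 + 0\right) \left(6 + 2\right) - 3\right)\right) = 6579 + \left(16 + 65 \left(2 \cdot 8 - 3\right)\right) = 6579 + \left(16 + 65 \left(16 - 3\right)\right) = 6579 + \left(16 + 65 \cdot 13\right) = 6579 + \left(16 + 845\right) = 6579 + 861 = 7440$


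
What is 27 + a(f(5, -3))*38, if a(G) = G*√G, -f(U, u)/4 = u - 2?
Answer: 27 + 1520*√5 ≈ 3425.8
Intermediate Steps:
f(U, u) = 8 - 4*u (f(U, u) = -4*(u - 2) = -4*(-2 + u) = 8 - 4*u)
a(G) = G^(3/2)
27 + a(f(5, -3))*38 = 27 + (8 - 4*(-3))^(3/2)*38 = 27 + (8 + 12)^(3/2)*38 = 27 + 20^(3/2)*38 = 27 + (40*√5)*38 = 27 + 1520*√5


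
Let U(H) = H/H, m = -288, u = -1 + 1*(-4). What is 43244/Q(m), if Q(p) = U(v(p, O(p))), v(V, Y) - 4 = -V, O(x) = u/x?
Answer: 43244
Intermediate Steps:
u = -5 (u = -1 - 4 = -5)
O(x) = -5/x
v(V, Y) = 4 - V
U(H) = 1
Q(p) = 1
43244/Q(m) = 43244/1 = 43244*1 = 43244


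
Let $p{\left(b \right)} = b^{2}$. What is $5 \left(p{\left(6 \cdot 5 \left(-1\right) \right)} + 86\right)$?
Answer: $4930$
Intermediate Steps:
$5 \left(p{\left(6 \cdot 5 \left(-1\right) \right)} + 86\right) = 5 \left(\left(6 \cdot 5 \left(-1\right)\right)^{2} + 86\right) = 5 \left(\left(30 \left(-1\right)\right)^{2} + 86\right) = 5 \left(\left(-30\right)^{2} + 86\right) = 5 \left(900 + 86\right) = 5 \cdot 986 = 4930$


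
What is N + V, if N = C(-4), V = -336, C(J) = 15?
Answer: -321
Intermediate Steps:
N = 15
N + V = 15 - 336 = -321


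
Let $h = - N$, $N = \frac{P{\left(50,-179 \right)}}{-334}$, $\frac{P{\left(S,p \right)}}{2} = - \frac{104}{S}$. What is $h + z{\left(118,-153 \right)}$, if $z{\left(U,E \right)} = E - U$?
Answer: $- \frac{1131477}{4175} \approx -271.01$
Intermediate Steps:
$P{\left(S,p \right)} = - \frac{208}{S}$ ($P{\left(S,p \right)} = 2 \left(- \frac{104}{S}\right) = - \frac{208}{S}$)
$N = \frac{52}{4175}$ ($N = \frac{\left(-208\right) \frac{1}{50}}{-334} = \left(-208\right) \frac{1}{50} \left(- \frac{1}{334}\right) = \left(- \frac{104}{25}\right) \left(- \frac{1}{334}\right) = \frac{52}{4175} \approx 0.012455$)
$h = - \frac{52}{4175}$ ($h = \left(-1\right) \frac{52}{4175} = - \frac{52}{4175} \approx -0.012455$)
$h + z{\left(118,-153 \right)} = - \frac{52}{4175} - 271 = - \frac{1131477}{4175}$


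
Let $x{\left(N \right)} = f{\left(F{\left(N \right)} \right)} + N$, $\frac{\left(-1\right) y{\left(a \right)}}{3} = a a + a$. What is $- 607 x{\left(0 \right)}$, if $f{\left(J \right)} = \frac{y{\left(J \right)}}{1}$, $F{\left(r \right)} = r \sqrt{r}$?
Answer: $0$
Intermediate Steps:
$F{\left(r \right)} = r^{\frac{3}{2}}$
$y{\left(a \right)} = - 3 a - 3 a^{2}$ ($y{\left(a \right)} = - 3 \left(a a + a\right) = - 3 \left(a^{2} + a\right) = - 3 \left(a + a^{2}\right) = - 3 a - 3 a^{2}$)
$f{\left(J \right)} = - 3 J \left(1 + J\right)$ ($f{\left(J \right)} = \frac{\left(-3\right) J \left(1 + J\right)}{1} = - 3 J \left(1 + J\right) 1 = - 3 J \left(1 + J\right)$)
$x{\left(N \right)} = N - 3 N^{\frac{3}{2}} \left(1 + N^{\frac{3}{2}}\right)$ ($x{\left(N \right)} = - 3 N^{\frac{3}{2}} \left(1 + N^{\frac{3}{2}}\right) + N = N - 3 N^{\frac{3}{2}} \left(1 + N^{\frac{3}{2}}\right)$)
$- 607 x{\left(0 \right)} = - 607 \left(0 - 3 \cdot 0^{3} - 3 \cdot 0^{\frac{3}{2}}\right) = - 607 \left(0 - 0 - 0\right) = - 607 \left(0 + 0 + 0\right) = \left(-607\right) 0 = 0$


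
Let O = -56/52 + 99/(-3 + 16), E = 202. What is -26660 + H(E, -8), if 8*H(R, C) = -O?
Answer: -2772725/104 ≈ -26661.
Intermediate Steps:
O = 85/13 (O = -56*1/52 + 99/13 = -14/13 + 99*(1/13) = -14/13 + 99/13 = 85/13 ≈ 6.5385)
H(R, C) = -85/104 (H(R, C) = (-1*85/13)/8 = (⅛)*(-85/13) = -85/104)
-26660 + H(E, -8) = -26660 - 85/104 = -2772725/104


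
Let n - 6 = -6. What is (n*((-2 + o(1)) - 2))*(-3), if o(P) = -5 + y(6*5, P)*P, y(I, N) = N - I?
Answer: 0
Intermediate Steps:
n = 0 (n = 6 - 6 = 0)
o(P) = -5 + P*(-30 + P) (o(P) = -5 + (P - 6*5)*P = -5 + (P - 1*30)*P = -5 + (P - 30)*P = -5 + (-30 + P)*P = -5 + P*(-30 + P))
(n*((-2 + o(1)) - 2))*(-3) = (0*((-2 + (-5 + 1*(-30 + 1))) - 2))*(-3) = (0*((-2 + (-5 + 1*(-29))) - 2))*(-3) = (0*((-2 + (-5 - 29)) - 2))*(-3) = (0*((-2 - 34) - 2))*(-3) = (0*(-36 - 2))*(-3) = (0*(-38))*(-3) = 0*(-3) = 0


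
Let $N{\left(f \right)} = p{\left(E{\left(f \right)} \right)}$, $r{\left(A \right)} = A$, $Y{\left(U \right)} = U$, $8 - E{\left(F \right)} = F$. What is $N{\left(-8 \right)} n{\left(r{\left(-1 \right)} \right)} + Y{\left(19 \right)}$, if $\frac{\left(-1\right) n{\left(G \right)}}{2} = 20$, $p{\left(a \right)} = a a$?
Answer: $-10221$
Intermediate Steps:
$E{\left(F \right)} = 8 - F$
$p{\left(a \right)} = a^{2}$
$N{\left(f \right)} = \left(8 - f\right)^{2}$
$n{\left(G \right)} = -40$ ($n{\left(G \right)} = \left(-2\right) 20 = -40$)
$N{\left(-8 \right)} n{\left(r{\left(-1 \right)} \right)} + Y{\left(19 \right)} = \left(-8 - 8\right)^{2} \left(-40\right) + 19 = \left(-16\right)^{2} \left(-40\right) + 19 = 256 \left(-40\right) + 19 = -10240 + 19 = -10221$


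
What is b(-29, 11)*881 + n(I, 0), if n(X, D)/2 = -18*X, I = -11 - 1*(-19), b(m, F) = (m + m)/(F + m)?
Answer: 22957/9 ≈ 2550.8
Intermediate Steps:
b(m, F) = 2*m/(F + m) (b(m, F) = (2*m)/(F + m) = 2*m/(F + m))
I = 8 (I = -11 + 19 = 8)
n(X, D) = -36*X (n(X, D) = 2*(-18*X) = -36*X)
b(-29, 11)*881 + n(I, 0) = (2*(-29)/(11 - 29))*881 - 36*8 = (2*(-29)/(-18))*881 - 288 = (2*(-29)*(-1/18))*881 - 288 = (29/9)*881 - 288 = 25549/9 - 288 = 22957/9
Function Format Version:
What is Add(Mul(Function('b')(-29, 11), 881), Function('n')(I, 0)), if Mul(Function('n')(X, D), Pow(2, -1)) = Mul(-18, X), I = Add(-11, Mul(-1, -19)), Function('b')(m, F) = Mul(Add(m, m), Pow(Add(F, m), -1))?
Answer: Rational(22957, 9) ≈ 2550.8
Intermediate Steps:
Function('b')(m, F) = Mul(2, m, Pow(Add(F, m), -1)) (Function('b')(m, F) = Mul(Mul(2, m), Pow(Add(F, m), -1)) = Mul(2, m, Pow(Add(F, m), -1)))
I = 8 (I = Add(-11, 19) = 8)
Function('n')(X, D) = Mul(-36, X) (Function('n')(X, D) = Mul(2, Mul(-18, X)) = Mul(-36, X))
Add(Mul(Function('b')(-29, 11), 881), Function('n')(I, 0)) = Add(Mul(Mul(2, -29, Pow(Add(11, -29), -1)), 881), Mul(-36, 8)) = Add(Mul(Mul(2, -29, Pow(-18, -1)), 881), -288) = Add(Mul(Mul(2, -29, Rational(-1, 18)), 881), -288) = Add(Mul(Rational(29, 9), 881), -288) = Add(Rational(25549, 9), -288) = Rational(22957, 9)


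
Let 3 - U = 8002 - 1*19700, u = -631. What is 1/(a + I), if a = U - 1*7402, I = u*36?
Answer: -1/18417 ≈ -5.4298e-5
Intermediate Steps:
U = 11701 (U = 3 - (8002 - 1*19700) = 3 - (8002 - 19700) = 3 - 1*(-11698) = 3 + 11698 = 11701)
I = -22716 (I = -631*36 = -22716)
a = 4299 (a = 11701 - 1*7402 = 11701 - 7402 = 4299)
1/(a + I) = 1/(4299 - 22716) = 1/(-18417) = -1/18417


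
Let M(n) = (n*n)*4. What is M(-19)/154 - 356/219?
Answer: 130706/16863 ≈ 7.7511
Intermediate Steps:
M(n) = 4*n² (M(n) = n²*4 = 4*n²)
M(-19)/154 - 356/219 = (4*(-19)²)/154 - 356/219 = (4*361)*(1/154) - 356*1/219 = 1444*(1/154) - 356/219 = 722/77 - 356/219 = 130706/16863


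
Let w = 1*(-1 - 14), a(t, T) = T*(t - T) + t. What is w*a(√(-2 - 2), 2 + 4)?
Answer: 540 - 210*I ≈ 540.0 - 210.0*I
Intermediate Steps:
a(t, T) = t + T*(t - T)
w = -15 (w = 1*(-15) = -15)
w*a(√(-2 - 2), 2 + 4) = -15*(√(-2 - 2) - (2 + 4)² + (2 + 4)*√(-2 - 2)) = -15*(√(-4) - 1*6² + 6*√(-4)) = -15*(2*I - 1*36 + 6*(2*I)) = -15*(2*I - 36 + 12*I) = -15*(-36 + 14*I) = 540 - 210*I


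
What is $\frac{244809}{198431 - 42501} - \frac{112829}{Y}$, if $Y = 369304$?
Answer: $\frac{36407758483}{28792786360} \approx 1.2645$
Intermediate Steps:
$\frac{244809}{198431 - 42501} - \frac{112829}{Y} = \frac{244809}{198431 - 42501} - \frac{112829}{369304} = \frac{244809}{155930} - \frac{112829}{369304} = \frac{36407758483}{28792786360}$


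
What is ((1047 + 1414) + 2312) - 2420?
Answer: 2353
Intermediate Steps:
((1047 + 1414) + 2312) - 2420 = (2461 + 2312) - 2420 = 4773 - 2420 = 2353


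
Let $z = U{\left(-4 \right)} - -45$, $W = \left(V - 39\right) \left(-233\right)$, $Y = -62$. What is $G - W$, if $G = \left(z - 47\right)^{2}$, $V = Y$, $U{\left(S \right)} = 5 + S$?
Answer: $-23532$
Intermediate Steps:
$V = -62$
$W = 23533$ ($W = \left(-62 - 39\right) \left(-233\right) = \left(-101\right) \left(-233\right) = 23533$)
$z = 46$ ($z = \left(5 - 4\right) - -45 = 1 + 45 = 46$)
$G = 1$ ($G = \left(46 - 47\right)^{2} = \left(-1\right)^{2} = 1$)
$G - W = 1 - 23533 = -23532$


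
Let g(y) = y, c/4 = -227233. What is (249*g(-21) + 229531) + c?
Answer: -684630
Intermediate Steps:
c = -908932 (c = 4*(-227233) = -908932)
(249*g(-21) + 229531) + c = (249*(-21) + 229531) - 908932 = (-5229 + 229531) - 908932 = 224302 - 908932 = -684630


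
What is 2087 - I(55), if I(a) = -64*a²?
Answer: 195687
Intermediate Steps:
2087 - I(55) = 2087 - (-64)*55² = 2087 - (-64)*3025 = 2087 - 1*(-193600) = 2087 + 193600 = 195687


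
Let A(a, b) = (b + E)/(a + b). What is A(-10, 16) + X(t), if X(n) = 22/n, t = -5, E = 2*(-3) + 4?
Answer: -31/15 ≈ -2.0667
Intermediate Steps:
E = -2 (E = -6 + 4 = -2)
A(a, b) = (-2 + b)/(a + b) (A(a, b) = (b - 2)/(a + b) = (-2 + b)/(a + b))
A(-10, 16) + X(t) = (-2 + 16)/(-10 + 16) + 22/(-5) = 14/6 + 22*(-1/5) = (1/6)*14 - 22/5 = 7/3 - 22/5 = -31/15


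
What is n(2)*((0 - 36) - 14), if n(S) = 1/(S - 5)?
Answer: 50/3 ≈ 16.667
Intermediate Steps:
n(S) = 1/(-5 + S)
n(2)*((0 - 36) - 14) = ((0 - 36) - 14)/(-5 + 2) = (-36 - 14)/(-3) = -1/3*(-50) = 50/3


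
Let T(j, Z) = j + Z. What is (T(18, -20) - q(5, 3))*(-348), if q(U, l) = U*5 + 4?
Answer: 10788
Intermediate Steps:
q(U, l) = 4 + 5*U (q(U, l) = 5*U + 4 = 4 + 5*U)
T(j, Z) = Z + j
(T(18, -20) - q(5, 3))*(-348) = ((-20 + 18) - (4 + 5*5))*(-348) = (-2 - (4 + 25))*(-348) = (-2 - 1*29)*(-348) = (-2 - 29)*(-348) = -31*(-348) = 10788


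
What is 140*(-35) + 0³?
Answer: -4900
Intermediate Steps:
140*(-35) + 0³ = -4900 + 0 = -4900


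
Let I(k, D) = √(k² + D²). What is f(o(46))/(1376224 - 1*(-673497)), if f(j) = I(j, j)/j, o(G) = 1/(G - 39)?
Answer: √2/2049721 ≈ 6.8995e-7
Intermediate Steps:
o(G) = 1/(-39 + G)
I(k, D) = √(D² + k²)
f(j) = √2*√(j²)/j (f(j) = √(j² + j²)/j = √(2*j²)/j = (√2*√(j²))/j = √2*√(j²)/j)
f(o(46))/(1376224 - 1*(-673497)) = (√2*√((1/(-39 + 46))²)/(1/(-39 + 46)))/(1376224 - 1*(-673497)) = (√2*√((1/7)²)/(1/7))/(1376224 + 673497) = (√2*√((⅐)²)/(⅐))/2049721 = (√2*7*√(1/49))*(1/2049721) = (√2*7*(⅐))*(1/2049721) = √2*(1/2049721) = √2/2049721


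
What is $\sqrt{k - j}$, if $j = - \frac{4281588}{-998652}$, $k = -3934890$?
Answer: $\frac{i \sqrt{27252034461672069}}{83221} \approx 1983.7 i$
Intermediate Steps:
$j = \frac{356799}{83221}$ ($j = \left(-4281588\right) \left(- \frac{1}{998652}\right) = \frac{356799}{83221} \approx 4.2874$)
$\sqrt{k - j} = \sqrt{-3934890 - \frac{356799}{83221}} = \sqrt{- \frac{327465837489}{83221}} = \frac{i \sqrt{27252034461672069}}{83221}$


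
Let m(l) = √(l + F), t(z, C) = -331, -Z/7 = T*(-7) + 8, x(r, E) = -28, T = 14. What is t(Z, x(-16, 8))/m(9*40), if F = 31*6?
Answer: -331*√546/546 ≈ -14.165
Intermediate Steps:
F = 186
Z = 630 (Z = -7*(14*(-7) + 8) = -7*(-98 + 8) = -7*(-90) = 630)
m(l) = √(186 + l) (m(l) = √(l + 186) = √(186 + l))
t(Z, x(-16, 8))/m(9*40) = -331/√(186 + 9*40) = -331/√(186 + 360) = -331*√546/546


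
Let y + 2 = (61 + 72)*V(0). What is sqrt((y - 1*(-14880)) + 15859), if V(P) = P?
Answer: sqrt(30737) ≈ 175.32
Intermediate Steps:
y = -2 (y = -2 + (61 + 72)*0 = -2 + 133*0 = -2 + 0 = -2)
sqrt((y - 1*(-14880)) + 15859) = sqrt((-2 - 1*(-14880)) + 15859) = sqrt((-2 + 14880) + 15859) = sqrt(14878 + 15859) = sqrt(30737)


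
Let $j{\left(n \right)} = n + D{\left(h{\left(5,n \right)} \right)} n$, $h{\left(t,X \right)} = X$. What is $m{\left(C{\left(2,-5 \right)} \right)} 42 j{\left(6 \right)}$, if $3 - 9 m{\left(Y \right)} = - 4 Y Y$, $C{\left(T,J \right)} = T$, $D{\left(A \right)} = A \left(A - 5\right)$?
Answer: $3724$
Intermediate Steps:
$D{\left(A \right)} = A \left(-5 + A\right)$
$m{\left(Y \right)} = \frac{1}{3} + \frac{4 Y^{2}}{9}$ ($m{\left(Y \right)} = \frac{1}{3} - \frac{- 4 Y Y}{9} = \frac{1}{3} - \frac{\left(-4\right) Y^{2}}{9} = \frac{1}{3} + \frac{4 Y^{2}}{9}$)
$j{\left(n \right)} = n + n^{2} \left(-5 + n\right)$ ($j{\left(n \right)} = n + n \left(-5 + n\right) n = n + n^{2} \left(-5 + n\right)$)
$m{\left(C{\left(2,-5 \right)} \right)} 42 j{\left(6 \right)} = \left(\frac{1}{3} + \frac{4 \cdot 2^{2}}{9}\right) 42 \cdot 6 \left(1 + 6 \left(-5 + 6\right)\right) = \left(\frac{1}{3} + \frac{4}{9} \cdot 4\right) 42 \cdot 6 \left(1 + 6 \cdot 1\right) = \left(\frac{1}{3} + \frac{16}{9}\right) 42 \cdot 6 \left(1 + 6\right) = \frac{19}{9} \cdot 42 \cdot 6 \cdot 7 = \frac{266}{3} \cdot 42 = 3724$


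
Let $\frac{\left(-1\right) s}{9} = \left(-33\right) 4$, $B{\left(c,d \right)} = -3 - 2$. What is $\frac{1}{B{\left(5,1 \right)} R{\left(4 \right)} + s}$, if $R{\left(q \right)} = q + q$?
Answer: $\frac{1}{1148} \approx 0.00087108$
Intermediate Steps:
$R{\left(q \right)} = 2 q$
$B{\left(c,d \right)} = -5$
$s = 1188$ ($s = - 9 \left(\left(-33\right) 4\right) = \left(-9\right) \left(-132\right) = 1188$)
$\frac{1}{B{\left(5,1 \right)} R{\left(4 \right)} + s} = \frac{1}{- 5 \cdot 2 \cdot 4 + 1188} = \frac{1}{\left(-5\right) 8 + 1188} = \frac{1}{-40 + 1188} = \frac{1}{1148}$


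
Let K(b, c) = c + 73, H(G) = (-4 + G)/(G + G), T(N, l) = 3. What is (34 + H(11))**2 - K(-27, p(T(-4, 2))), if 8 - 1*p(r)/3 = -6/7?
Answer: 3652827/3388 ≈ 1078.2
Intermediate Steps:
p(r) = 186/7 (p(r) = 24 - (-18)/7 = 24 - 3*(-6/7) = 24 + 18/7 = 186/7)
H(G) = (-4 + G)/(2*G) (H(G) = (-4 + G)/((2*G)) = (-4 + G)*(1/(2*G)) = (-4 + G)/(2*G))
K(b, c) = 73 + c
(34 + H(11))**2 - K(-27, p(T(-4, 2))) = (34 + (1/2)*(-4 + 11)/11)**2 - (73 + 186/7) = (34 + (1/2)*(1/11)*7)**2 - 1*697/7 = (34 + 7/22)**2 - 697/7 = (755/22)**2 - 697/7 = 570025/484 - 697/7 = 3652827/3388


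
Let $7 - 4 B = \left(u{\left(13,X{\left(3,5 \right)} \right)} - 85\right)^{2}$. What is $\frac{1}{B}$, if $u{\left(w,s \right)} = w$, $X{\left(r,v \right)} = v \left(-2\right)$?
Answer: $- \frac{4}{5177} \approx -0.00077265$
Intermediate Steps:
$X{\left(r,v \right)} = - 2 v$
$B = - \frac{5177}{4}$ ($B = \frac{7}{4} - \frac{\left(13 - 85\right)^{2}}{4} = \frac{7}{4} - \frac{\left(-72\right)^{2}}{4} = \frac{7}{4} - 1296 = - \frac{5177}{4} \approx -1294.3$)
$\frac{1}{B} = \frac{1}{- \frac{5177}{4}} = - \frac{4}{5177}$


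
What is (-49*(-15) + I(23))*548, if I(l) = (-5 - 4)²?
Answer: 447168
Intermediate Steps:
I(l) = 81 (I(l) = (-9)² = 81)
(-49*(-15) + I(23))*548 = (-49*(-15) + 81)*548 = (735 + 81)*548 = 816*548 = 447168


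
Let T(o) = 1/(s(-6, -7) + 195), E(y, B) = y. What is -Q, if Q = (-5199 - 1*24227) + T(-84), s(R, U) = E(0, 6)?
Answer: 5738069/195 ≈ 29426.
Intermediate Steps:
s(R, U) = 0
T(o) = 1/195 (T(o) = 1/(0 + 195) = 1/195)
Q = -5738069/195 (Q = (-5199 - 1*24227) + 1/195 = (-5199 - 24227) + 1/195 = -29426 + 1/195 = -5738069/195 ≈ -29426.)
-Q = -1*(-5738069/195) = 5738069/195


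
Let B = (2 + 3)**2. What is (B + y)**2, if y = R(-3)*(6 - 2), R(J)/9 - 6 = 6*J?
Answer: 165649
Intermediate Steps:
B = 25 (B = 5**2 = 25)
R(J) = 54 + 54*J (R(J) = 54 + 9*(6*J) = 54 + 54*J)
y = -432 (y = (54 + 54*(-3))*(6 - 2) = (54 - 162)*4 = -108*4 = -432)
(B + y)**2 = (25 - 432)**2 = (-407)**2 = 165649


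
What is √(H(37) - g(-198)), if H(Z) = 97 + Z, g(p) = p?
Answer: 2*√83 ≈ 18.221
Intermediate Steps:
√(H(37) - g(-198)) = √((97 + 37) - 1*(-198)) = √(134 + 198) = √332 = 2*√83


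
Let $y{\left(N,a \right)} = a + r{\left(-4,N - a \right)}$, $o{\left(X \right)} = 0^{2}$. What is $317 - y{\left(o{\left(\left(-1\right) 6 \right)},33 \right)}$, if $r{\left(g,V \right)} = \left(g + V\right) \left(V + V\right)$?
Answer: $-2158$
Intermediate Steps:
$r{\left(g,V \right)} = 2 V \left(V + g\right)$ ($r{\left(g,V \right)} = \left(V + g\right) 2 V = 2 V \left(V + g\right)$)
$o{\left(X \right)} = 0$
$y{\left(N,a \right)} = a + 2 \left(N - a\right) \left(-4 + N - a\right)$ ($y{\left(N,a \right)} = a + 2 \left(N - a\right) \left(\left(N - a\right) - 4\right) = a + 2 \left(N - a\right) \left(-4 + N - a\right)$)
$317 - y{\left(o{\left(\left(-1\right) 6 \right)},33 \right)} = 317 - \left(33 - 2 \left(0 - 33\right) \left(4 + 33 - 0\right)\right) = 317 - \left(33 - 2 \left(0 - 33\right) \left(4 + 33 + 0\right)\right) = 317 - \left(33 - \left(-66\right) 37\right) = 317 - \left(33 + 2442\right) = 317 - 2475 = -2158$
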